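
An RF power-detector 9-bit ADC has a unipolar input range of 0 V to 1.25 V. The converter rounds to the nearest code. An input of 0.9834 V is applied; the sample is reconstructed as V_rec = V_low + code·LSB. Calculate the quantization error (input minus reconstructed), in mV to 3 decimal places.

Step size: 1.25 V ÷ 2^9 = 2.441 mV.
(V_in − V_low)/LSB = (0.9834 − 0)/0.00244141 = 402.8006 → code 403 (round).
Reconstructed: 0.98388672 V.
Difference: -0.000486719 V → -0.487 mV.

-0.487 mV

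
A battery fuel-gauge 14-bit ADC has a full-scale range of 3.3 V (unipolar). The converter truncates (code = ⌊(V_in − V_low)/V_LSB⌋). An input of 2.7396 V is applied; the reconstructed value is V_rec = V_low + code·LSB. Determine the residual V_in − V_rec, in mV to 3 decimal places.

LSB = 3.3/2^14 = 201.42 µV.
(2.7396 − 0)/0.000201416 = 13601.6989; ⌊·⌋ gives code 13601.
Code 13601 maps back to 0 + 13601×0.000201416 V = 2.7394592 V.
Difference: 0.000140771 V → 0.141 mV.

0.141 mV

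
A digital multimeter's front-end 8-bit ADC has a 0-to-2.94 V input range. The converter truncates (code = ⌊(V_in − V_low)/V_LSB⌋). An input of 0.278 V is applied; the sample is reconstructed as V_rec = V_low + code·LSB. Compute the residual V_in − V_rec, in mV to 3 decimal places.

One LSB is 2.94 V / 256 = 11.484 mV.
(V_in − V_low)/LSB = (0.278 − 0)/0.0114844 = 24.2068 → code 24 (floor).
V_rec = 0 + 24·0.0114844 = 0.275625 V.
V_in − V_rec = 0.002375 V = 2.375 mV.

2.375 mV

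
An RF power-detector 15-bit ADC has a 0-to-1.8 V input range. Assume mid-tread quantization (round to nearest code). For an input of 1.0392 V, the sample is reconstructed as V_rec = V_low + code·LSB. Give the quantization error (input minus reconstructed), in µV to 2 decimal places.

One LSB is 1.8 V / 32768 = 54.93 µV.
Scaled input = 18918.0587 LSBs, so code = 18918.
V_rec = 0 + 18918·5.49316e-05 = 1.0391968 V.
Difference: 3.22266e-06 V → 3.22 µV.

3.22 µV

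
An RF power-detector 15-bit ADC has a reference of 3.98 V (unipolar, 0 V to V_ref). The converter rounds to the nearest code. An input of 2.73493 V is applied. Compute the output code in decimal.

With 32768 levels over 3.98 V, one step is 121.46 µV.
Input sits at 22517.132 steps above V_low.
Round → code 22517.

code 22517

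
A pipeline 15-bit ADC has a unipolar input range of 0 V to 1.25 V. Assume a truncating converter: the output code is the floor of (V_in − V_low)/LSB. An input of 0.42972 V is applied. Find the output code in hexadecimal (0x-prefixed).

code 0x2C00 (decimal 11264)

Full-scale span = 1.25 V; LSB = 1.25/2^15 = 38.15 µV.
(V_in − V_low)/LSB = (0.42972 − 0) / 3.8147e-05 = 11264.852.
Floor → code 11264.
In hexadecimal (0x-prefixed): 0x2C00.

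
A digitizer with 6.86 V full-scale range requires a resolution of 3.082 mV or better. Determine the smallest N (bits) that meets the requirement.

Number of steps required ≥ 6.86 V / 3.082 mV = 2225.83.
Need 2^N ≥ 2225.83; 2^11 = 2048, 2^12 = 4096.
Minimum N = 12.

12 bits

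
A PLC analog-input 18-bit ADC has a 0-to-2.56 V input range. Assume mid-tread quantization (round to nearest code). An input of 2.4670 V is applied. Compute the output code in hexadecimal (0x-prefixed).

code 0x3DACD (decimal 252621)

Full-scale span = 2.56 V; LSB = 2.56/2^18 = 9.77 µV.
Input sits at 252620.800 steps above V_low.
Round → code 252621.
In hexadecimal (0x-prefixed): 0x3DACD.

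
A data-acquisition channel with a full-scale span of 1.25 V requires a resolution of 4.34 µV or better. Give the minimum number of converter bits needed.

19 bits

Number of steps required ≥ 1.25 V / 4.34 µV = 288018.43.
Need 2^N ≥ 288018.43; 2^18 = 262144, 2^19 = 524288.
Minimum N = 19.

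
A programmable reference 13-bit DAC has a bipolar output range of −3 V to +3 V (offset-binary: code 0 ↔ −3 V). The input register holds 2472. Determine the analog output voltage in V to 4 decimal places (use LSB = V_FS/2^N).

-1.1895 V

LSB = 6 V / 2^13 = 0.732 mV.
V_out = (−3) + 2472 × 0.000732422 V = -1.18945 V.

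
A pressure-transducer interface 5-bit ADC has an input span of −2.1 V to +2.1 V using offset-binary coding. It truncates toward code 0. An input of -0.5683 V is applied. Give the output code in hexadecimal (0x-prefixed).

code 0xB (decimal 11)

With 32 levels over 4.2 V, one step is 131.250 mV.
(-0.5683 − (−2.1)) / 0.13125 = 11.670 LSBs.
⌊·⌋(11.670) = 11.
In hexadecimal (0x-prefixed): 0xB.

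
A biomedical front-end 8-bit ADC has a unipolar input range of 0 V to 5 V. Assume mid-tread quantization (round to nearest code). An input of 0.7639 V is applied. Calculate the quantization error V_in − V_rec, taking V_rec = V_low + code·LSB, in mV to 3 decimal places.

One LSB is 5 V / 256 = 19.531 mV.
(V_in − V_low)/LSB = (0.7639 − 0)/0.0195312 = 39.1117 → code 39 (round).
V_rec = 0 + 39·0.0195312 = 0.76171875 V.
V_in − V_rec = 0.00218125 V = 2.181 mV.

2.181 mV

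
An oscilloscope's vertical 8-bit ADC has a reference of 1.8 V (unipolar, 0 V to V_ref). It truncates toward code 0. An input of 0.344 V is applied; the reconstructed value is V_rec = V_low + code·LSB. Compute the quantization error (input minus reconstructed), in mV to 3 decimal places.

One LSB is 1.8 V / 256 = 7.031 mV.
Scaled input = 48.9244 LSBs, so code = 48.
V_rec = 0 + 48·0.00703125 = 0.3375 V.
V_in − V_rec = 0.0065 V = 6.500 mV.

6.500 mV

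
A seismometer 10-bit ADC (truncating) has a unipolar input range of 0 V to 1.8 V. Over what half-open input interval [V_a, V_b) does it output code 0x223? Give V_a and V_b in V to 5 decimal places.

LSB = 1.8/2^10 = 1.758 mV.
Code 0x223 = 547 decimal.
V_a = V_low + 547·LSB = 0.961523 V; V_b = V_low + 548·LSB = 0.963281 V.

[0.96152 V, 0.96328 V)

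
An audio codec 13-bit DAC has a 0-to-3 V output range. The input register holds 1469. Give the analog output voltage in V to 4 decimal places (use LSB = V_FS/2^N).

0.5380 V

LSB = 3 V / 2^13 = 366.21 µV.
V_out = 0 + 1469 × 0.000366211 V = 0.537964 V.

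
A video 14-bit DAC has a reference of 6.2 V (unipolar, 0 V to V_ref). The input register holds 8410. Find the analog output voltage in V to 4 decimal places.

LSB = 6.2 V / 2^14 = 378.42 µV.
V_out = 0 + 8410 × 0.000378418 V = 3.1825 V.

3.1825 V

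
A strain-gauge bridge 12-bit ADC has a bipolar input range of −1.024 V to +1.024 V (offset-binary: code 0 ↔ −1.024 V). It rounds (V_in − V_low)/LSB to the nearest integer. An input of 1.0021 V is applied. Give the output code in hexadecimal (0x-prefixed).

code 0xFD4 (decimal 4052)

LSB = 2.048 V / 4096 = 0.500 mV.
(V_in − V_low)/LSB = (1.0021 − (−1.024)) / 0.0005 = 4052.200.
So the output code is 4052.
In hexadecimal (0x-prefixed): 0xFD4.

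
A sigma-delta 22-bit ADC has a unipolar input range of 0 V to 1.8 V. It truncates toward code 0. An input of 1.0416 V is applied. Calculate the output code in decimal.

Full-scale span = 1.8 V; LSB = 1.8/2^22 = 0.43 µV.
(V_in − V_low)/LSB = (1.0416 − 0) / 4.29153e-07 = 2427103.915.
Floor → code 2427103.

code 2427103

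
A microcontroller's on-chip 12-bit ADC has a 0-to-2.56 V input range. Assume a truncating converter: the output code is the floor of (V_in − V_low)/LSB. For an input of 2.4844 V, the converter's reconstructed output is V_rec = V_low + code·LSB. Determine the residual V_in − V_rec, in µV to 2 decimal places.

25.00 µV

LSB = 2.56/2^12 = 0.625 mV.
Scaled input = 3975.0400 LSBs, so code = 3975.
Code 3975 maps back to 0 + 3975×0.000625 V = 2.484375 V.
Difference: 2.5e-05 V → 25.00 µV.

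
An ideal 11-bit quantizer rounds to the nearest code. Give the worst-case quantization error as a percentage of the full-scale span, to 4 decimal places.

Rounding → worst-case error = ½ LSB = V_FS/2^12, so 100/4096 = 0.0244141 % of full scale.

0.0244 %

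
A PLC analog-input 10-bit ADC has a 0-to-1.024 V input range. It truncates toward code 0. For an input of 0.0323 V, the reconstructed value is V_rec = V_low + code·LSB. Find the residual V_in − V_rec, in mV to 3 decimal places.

0.300 mV

LSB = 1.024/2^10 = 1.000 mV.
(V_in − V_low)/LSB = (0.0323 − 0)/0.001 = 32.3000 → code 32 (floor).
V_rec = 0 + 32·0.001 = 0.032 V.
Error = 0.0323 − 0.032 = 0.0003 V = 0.300 mV.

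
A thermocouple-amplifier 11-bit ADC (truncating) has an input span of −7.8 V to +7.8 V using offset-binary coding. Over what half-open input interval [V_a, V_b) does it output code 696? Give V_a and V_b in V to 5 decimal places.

LSB = 15.6/2^11 = 7.617 mV.
V_a = V_low + 696·LSB = -2.49844 V; V_b = V_low + 697·LSB = -2.49082 V.

[-2.49844 V, -2.49082 V)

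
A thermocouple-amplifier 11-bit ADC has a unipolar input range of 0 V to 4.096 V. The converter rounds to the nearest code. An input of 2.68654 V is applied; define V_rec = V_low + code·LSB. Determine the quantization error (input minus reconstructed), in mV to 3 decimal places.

LSB = 4.096/2^11 = 2.000 mV.
Scaled input = 1343.2700 LSBs, so code = 1343.
Reconstructed: 2.686 V.
V_in − V_rec = 0.00054 V = 0.540 mV.

0.540 mV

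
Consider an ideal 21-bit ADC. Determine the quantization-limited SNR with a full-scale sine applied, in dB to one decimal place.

128.2 dB

SNR ≈ 6.02·N + 1.76 dB = 6.02·21 + 1.76 = 128.18 dB.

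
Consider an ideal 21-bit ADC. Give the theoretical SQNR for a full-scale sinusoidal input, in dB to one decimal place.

SNR ≈ 6.02·N + 1.76 dB = 6.02·21 + 1.76 = 128.18 dB.

128.2 dB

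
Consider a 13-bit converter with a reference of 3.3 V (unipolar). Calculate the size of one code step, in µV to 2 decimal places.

Full-scale span = 3.3 V.
LSB = 3.3 / 2^13 = 3.3 / 8192 = 0.000402832 V = 402.83 µV.

402.83 µV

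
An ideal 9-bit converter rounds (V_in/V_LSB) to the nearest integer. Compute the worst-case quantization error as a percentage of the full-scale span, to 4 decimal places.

Rounding → worst-case error = ½ LSB = V_FS/2^10, so 100/1024 = 0.0976562 % of full scale.

0.0977 %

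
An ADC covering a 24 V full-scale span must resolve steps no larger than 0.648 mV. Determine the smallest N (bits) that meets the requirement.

16 bits

Number of steps required ≥ 24 V / 0.648 mV = 37037.04.
Need 2^N ≥ 37037.04; 2^15 = 32768, 2^16 = 65536.
Minimum N = 16.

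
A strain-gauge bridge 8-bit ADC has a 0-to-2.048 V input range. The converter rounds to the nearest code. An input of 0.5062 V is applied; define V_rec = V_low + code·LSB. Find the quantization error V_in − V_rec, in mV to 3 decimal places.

LSB = 2.048/2^8 = 8.000 mV.
(0.5062 − 0)/0.008 = 63.2750; round gives code 63.
Reconstructed: 0.504 V.
Error = 0.5062 − 0.504 = 0.0022 V = 2.200 mV.

2.200 mV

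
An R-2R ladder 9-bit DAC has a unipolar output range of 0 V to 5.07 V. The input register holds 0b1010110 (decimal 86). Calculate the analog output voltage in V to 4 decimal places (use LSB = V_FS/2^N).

LSB = 5.07 V / 2^9 = 9.902 mV.
Code 0b1010110 = 86 decimal.
V_out = 0 + 86 × 0.00990234 V = 0.851602 V.

0.8516 V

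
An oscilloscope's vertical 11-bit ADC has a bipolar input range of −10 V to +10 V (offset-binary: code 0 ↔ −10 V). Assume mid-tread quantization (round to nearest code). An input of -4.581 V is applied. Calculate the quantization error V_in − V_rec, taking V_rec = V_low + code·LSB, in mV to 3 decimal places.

Step size: 20 V ÷ 2^11 = 9.766 mV.
(-4.581 − (−10))/0.00976562 = 554.9056; round gives code 555.
Code 555 maps back to (−10) + 555×0.00976562 V = -4.5800781 V.
V_in − V_rec = -0.000921875 V = -0.922 mV.

-0.922 mV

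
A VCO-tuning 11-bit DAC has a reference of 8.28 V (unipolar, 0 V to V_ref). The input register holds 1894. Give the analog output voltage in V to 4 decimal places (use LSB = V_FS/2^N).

7.6574 V

LSB = 8.28 V / 2^11 = 4.043 mV.
V_out = 0 + 1894 × 0.00404297 V = 7.65738 V.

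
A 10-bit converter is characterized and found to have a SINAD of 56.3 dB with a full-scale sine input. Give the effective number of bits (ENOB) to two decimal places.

ENOB = (SINAD − 1.76) / 6.02 = (56.3 − 1.76)/6.02 = 9.060.

9.06 bits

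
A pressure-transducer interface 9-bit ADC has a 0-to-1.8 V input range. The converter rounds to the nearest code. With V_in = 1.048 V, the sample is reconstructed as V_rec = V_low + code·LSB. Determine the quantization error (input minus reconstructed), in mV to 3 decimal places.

0.344 mV

One LSB is 1.8 V / 512 = 3.516 mV.
Scaled input = 298.0978 LSBs, so code = 298.
V_rec = 0 + 298·0.00351563 = 1.0476562 V.
Difference: 0.00034375 V → 0.344 mV.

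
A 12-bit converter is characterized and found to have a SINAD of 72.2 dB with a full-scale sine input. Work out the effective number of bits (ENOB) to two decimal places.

11.70 bits

ENOB = (SINAD − 1.76) / 6.02 = (72.2 − 1.76)/6.02 = 11.701.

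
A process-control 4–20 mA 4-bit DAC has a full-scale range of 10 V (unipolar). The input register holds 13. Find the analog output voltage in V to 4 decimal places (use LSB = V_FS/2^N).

LSB = 10 V / 2^4 = 0.6250 V.
V_out = 0 + 13 × 0.625 V = 8.125 V.

8.1250 V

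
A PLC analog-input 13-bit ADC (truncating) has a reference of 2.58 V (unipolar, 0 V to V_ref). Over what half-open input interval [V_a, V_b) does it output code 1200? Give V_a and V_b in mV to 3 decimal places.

LSB = 2.58/2^13 = 314.94 µV.
V_a = V_low + 1200·LSB = 0.37793 V; V_b = V_low + 1201·LSB = 0.378245 V.

[377.930 mV, 378.245 mV)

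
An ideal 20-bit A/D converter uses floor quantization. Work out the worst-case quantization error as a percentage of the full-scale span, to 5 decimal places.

Truncating → worst-case error = 1 LSB = V_FS/2^20, so 100/1048576 = 9.53674e-05 % of full scale.

0.00010 %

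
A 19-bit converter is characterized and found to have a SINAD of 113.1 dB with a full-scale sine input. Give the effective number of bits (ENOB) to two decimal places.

18.50 bits

ENOB = (SINAD − 1.76) / 6.02 = (113.1 − 1.76)/6.02 = 18.495.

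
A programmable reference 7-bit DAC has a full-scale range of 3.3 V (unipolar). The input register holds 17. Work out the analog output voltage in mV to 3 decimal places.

438.281 mV

LSB = 3.3 V / 2^7 = 25.781 mV.
V_out = 0 + 17 × 0.0257812 V = 0.438281 V.
= 438.281 mV.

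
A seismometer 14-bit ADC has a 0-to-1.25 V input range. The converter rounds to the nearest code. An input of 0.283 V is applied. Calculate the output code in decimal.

With 16384 levels over 1.25 V, one step is 76.29 µV.
(0.283 − 0) / 7.62939e-05 = 3709.338 LSBs.
Round → code 3709.

code 3709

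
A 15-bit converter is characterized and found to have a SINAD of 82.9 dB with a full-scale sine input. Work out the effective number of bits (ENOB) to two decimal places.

ENOB = (SINAD − 1.76) / 6.02 = (82.9 − 1.76)/6.02 = 13.478.

13.48 bits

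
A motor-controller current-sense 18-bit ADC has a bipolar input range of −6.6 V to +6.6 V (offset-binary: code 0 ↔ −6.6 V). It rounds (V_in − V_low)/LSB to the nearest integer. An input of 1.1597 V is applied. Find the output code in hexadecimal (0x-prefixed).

code 0x259F7 (decimal 154103)

With 262144 levels over 13.2 V, one step is 50.35 µV.
Input sits at 154102.939 steps above V_low.
round(154102.939) = 154103.
In hexadecimal (0x-prefixed): 0x259F7.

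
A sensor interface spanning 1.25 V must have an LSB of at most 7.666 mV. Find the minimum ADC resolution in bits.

Number of steps required ≥ 1.25 V / 7.666 mV = 163.06.
Need 2^N ≥ 163.06; 2^7 = 128, 2^8 = 256.
Minimum N = 8.

8 bits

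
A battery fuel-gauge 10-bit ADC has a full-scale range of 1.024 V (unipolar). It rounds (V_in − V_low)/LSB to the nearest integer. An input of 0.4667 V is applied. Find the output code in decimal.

With 1024 levels over 1.024 V, one step is 1.000 mV.
(0.4667 − 0) / 0.001 = 466.700 LSBs.
round(466.700) = 467.

code 467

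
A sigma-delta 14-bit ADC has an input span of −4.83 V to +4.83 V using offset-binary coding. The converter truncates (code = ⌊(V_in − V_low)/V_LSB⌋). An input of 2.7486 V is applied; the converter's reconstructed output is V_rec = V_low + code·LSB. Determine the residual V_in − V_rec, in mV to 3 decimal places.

Step size: 9.66 V ÷ 2^14 = 0.590 mV.
Scaled input = 12853.8077 LSBs, so code = 12853.
V_rec = (−4.83) + 12853·0.0005896 = 2.7481238 V.
Difference: 0.000476221 V → 0.476 mV.

0.476 mV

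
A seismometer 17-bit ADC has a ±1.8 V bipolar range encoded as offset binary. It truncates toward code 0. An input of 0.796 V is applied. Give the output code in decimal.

LSB = 3.6 V / 131072 = 27.47 µV.
(V_in − V_low)/LSB = (0.796 − (−1.8)) / 2.74658e-05 = 94517.476.
So the output code is 94517.

code 94517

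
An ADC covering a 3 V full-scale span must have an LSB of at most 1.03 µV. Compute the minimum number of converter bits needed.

Number of steps required ≥ 3 V / 1.03 µV = 2912621.36.
Need 2^N ≥ 2912621.36; 2^21 = 2097152, 2^22 = 4194304.
Minimum N = 22.

22 bits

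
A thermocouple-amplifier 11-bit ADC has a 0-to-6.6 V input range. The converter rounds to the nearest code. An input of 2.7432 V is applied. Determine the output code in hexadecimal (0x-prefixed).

With 2048 levels over 6.6 V, one step is 3.223 mV.
(V_in − V_low)/LSB = (2.7432 − 0) / 0.00322266 = 851.223.
Round → code 851.
In hexadecimal (0x-prefixed): 0x353.

code 0x353 (decimal 851)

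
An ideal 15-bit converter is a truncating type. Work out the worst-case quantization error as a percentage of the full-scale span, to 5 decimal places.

0.00305 %

Truncating → worst-case error = 1 LSB = V_FS/2^15, so 100/32768 = 0.00305176 % of full scale.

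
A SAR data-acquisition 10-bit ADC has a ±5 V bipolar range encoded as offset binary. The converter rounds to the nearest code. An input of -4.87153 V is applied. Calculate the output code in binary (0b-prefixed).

code 0b1101 (decimal 13)

LSB = 10 V / 1024 = 9.766 mV.
(V_in − V_low)/LSB = (-4.87153 − (−5)) / 0.00976562 = 13.155.
round(13.155) = 13.
In binary (0b-prefixed): 0b1101.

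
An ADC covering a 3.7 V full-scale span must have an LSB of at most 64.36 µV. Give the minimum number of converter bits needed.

16 bits

Number of steps required ≥ 3.7 V / 64.36 µV = 57489.12.
Need 2^N ≥ 57489.12; 2^15 = 32768, 2^16 = 65536.
Minimum N = 16.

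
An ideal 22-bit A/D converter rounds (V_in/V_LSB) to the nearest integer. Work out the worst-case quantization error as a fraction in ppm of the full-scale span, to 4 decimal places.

0.1192 ppm

Rounding → worst-case error = ½ LSB = V_FS/2^23, so 1e+06/8388608 = 0.119209 ppm of full scale.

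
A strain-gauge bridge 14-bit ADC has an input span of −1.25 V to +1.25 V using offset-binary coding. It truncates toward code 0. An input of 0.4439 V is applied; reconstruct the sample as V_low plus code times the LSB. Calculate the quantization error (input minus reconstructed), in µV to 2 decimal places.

One LSB is 2.5 V / 16384 = 152.59 µV.
Scaled input = 11101.1430 LSBs, so code = 11101.
Code 11101 maps back to (−1.25) + 11101×0.000152588 V = 0.44387817 V.
Difference: 2.18262e-05 V → 21.83 µV.

21.83 µV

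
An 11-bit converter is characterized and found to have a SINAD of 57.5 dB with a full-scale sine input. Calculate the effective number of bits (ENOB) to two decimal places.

ENOB = (SINAD − 1.76) / 6.02 = (57.5 − 1.76)/6.02 = 9.259.

9.26 bits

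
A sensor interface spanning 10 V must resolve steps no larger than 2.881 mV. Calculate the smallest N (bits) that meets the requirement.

12 bits

Number of steps required ≥ 10 V / 2.881 mV = 3471.02.
Need 2^N ≥ 3471.02; 2^11 = 2048, 2^12 = 4096.
Minimum N = 12.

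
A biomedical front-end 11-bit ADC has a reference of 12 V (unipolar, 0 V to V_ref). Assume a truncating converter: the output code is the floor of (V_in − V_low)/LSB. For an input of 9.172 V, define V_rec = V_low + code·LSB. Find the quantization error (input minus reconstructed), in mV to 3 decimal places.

2.078 mV

One LSB is 12 V / 2048 = 5.859 mV.
(9.172 − 0)/0.00585938 = 1565.3547; ⌊·⌋ gives code 1565.
Reconstructed: 9.1699219 V.
Difference: 0.00207813 V → 2.078 mV.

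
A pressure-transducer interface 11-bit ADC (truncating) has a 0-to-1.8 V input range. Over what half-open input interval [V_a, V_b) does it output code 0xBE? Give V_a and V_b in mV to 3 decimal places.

[166.992 mV, 167.871 mV)

LSB = 1.8/2^11 = 0.879 mV.
Code 0xBE = 190 decimal.
V_a = V_low + 190·LSB = 0.166992 V; V_b = V_low + 191·LSB = 0.167871 V.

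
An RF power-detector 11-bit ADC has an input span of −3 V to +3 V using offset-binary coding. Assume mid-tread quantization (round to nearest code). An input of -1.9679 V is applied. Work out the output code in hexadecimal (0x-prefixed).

With 2048 levels over 6 V, one step is 2.930 mV.
Input sits at 352.290 steps above V_low.
Round → code 352.
In hexadecimal (0x-prefixed): 0x160.

code 0x160 (decimal 352)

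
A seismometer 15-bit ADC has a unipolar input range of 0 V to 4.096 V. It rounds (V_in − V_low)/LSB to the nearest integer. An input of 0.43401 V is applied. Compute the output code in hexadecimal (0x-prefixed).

With 32768 levels over 4.096 V, one step is 125.00 µV.
Input sits at 3472.080 steps above V_low.
So the output code is 3472.
In hexadecimal (0x-prefixed): 0xD90.

code 0xD90 (decimal 3472)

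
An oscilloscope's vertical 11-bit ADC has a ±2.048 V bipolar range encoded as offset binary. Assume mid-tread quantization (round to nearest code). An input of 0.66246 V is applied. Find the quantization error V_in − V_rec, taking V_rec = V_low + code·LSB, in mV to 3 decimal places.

LSB = 4.096/2^11 = 2.000 mV.
(V_in − V_low)/LSB = (0.66246 − (−2.048))/0.002 = 1355.2300 → code 1355 (round).
V_rec = (−2.048) + 1355·0.002 = 0.662 V.
Difference: 0.00046 V → 0.460 mV.

0.460 mV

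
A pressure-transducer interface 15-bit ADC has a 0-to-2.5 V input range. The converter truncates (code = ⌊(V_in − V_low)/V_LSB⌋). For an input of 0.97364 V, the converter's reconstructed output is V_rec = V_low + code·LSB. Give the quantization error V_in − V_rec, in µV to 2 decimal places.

52.96 µV

One LSB is 2.5 V / 32768 = 76.29 µV.
(V_in − V_low)/LSB = (0.97364 − 0)/7.62939e-05 = 12761.6942 → code 12761 (floor).
Reconstructed: 0.97358704 V.
V_in − V_rec = 5.29639e-05 V = 52.96 µV.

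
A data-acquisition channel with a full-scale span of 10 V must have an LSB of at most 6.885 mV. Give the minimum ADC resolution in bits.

Number of steps required ≥ 10 V / 6.885 mV = 1452.43.
Need 2^N ≥ 1452.43; 2^10 = 1024, 2^11 = 2048.
Minimum N = 11.

11 bits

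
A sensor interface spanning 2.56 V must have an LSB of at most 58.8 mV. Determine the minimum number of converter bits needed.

Number of steps required ≥ 2.56 V / 58.8 mV = 43.54.
Need 2^N ≥ 43.54; 2^5 = 32, 2^6 = 64.
Minimum N = 6.

6 bits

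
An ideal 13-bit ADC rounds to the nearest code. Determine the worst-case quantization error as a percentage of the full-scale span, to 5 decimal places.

0.00610 %

Rounding → worst-case error = ½ LSB = V_FS/2^14, so 100/16384 = 0.00610352 % of full scale.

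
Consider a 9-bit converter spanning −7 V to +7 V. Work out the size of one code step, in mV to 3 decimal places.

27.344 mV

Full-scale span = 14 V.
LSB = 14 / 2^9 = 14 / 512 = 0.0273438 V = 27.344 mV.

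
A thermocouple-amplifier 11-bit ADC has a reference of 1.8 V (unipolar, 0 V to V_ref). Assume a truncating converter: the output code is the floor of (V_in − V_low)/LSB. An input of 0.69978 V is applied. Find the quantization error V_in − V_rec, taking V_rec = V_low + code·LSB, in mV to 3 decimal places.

0.171 mV

One LSB is 1.8 V / 2048 = 0.879 mV.
(V_in − V_low)/LSB = (0.69978 − 0)/0.000878906 = 796.1941 → code 796 (floor).
Code 796 maps back to 0 + 796×0.000878906 V = 0.69960937 V.
V_in − V_rec = 0.000170625 V = 0.171 mV.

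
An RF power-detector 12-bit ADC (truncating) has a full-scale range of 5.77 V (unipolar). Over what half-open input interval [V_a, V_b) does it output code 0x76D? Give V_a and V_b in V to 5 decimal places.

LSB = 5.77/2^12 = 1.409 mV.
Code 0x76D = 1901 decimal.
V_a = V_low + 1901·LSB = 2.67792 V; V_b = V_low + 1902·LSB = 2.67933 V.

[2.67792 V, 2.67933 V)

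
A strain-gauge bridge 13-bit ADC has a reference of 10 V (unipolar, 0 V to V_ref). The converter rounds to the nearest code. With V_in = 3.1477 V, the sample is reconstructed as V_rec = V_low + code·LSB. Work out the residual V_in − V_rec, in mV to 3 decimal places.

-0.493 mV

One LSB is 10 V / 8192 = 1.221 mV.
(V_in − V_low)/LSB = (3.1477 − 0)/0.0012207 = 2578.5958 → code 2579 (round).
Code 2579 maps back to 0 + 2579×0.0012207 V = 3.1481934 V.
V_in − V_rec = -0.000493359 V = -0.493 mV.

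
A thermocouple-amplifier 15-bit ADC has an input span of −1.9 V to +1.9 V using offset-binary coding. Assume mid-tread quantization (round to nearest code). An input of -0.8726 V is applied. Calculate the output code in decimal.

code 8859

With 32768 levels over 3.8 V, one step is 115.97 µV.
Input sits at 8859.432 steps above V_low.
Round → code 8859.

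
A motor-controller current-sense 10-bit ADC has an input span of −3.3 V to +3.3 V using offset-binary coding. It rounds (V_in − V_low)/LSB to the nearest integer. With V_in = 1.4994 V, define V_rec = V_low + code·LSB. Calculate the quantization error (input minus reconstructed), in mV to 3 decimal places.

-2.358 mV

One LSB is 6.6 V / 1024 = 6.445 mV.
(V_in − V_low)/LSB = (1.4994 − (−3.3))/0.00644531 = 744.6342 → code 745 (round).
Code 745 maps back to (−3.3) + 745×0.00644531 V = 1.5017578 V.
V_in − V_rec = -0.00235781 V = -2.358 mV.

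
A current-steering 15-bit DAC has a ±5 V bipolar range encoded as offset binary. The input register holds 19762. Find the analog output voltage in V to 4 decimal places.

1.0309 V

LSB = 10 V / 2^15 = 305.18 µV.
V_out = (−5) + 19762 × 0.000305176 V = 1.03088 V.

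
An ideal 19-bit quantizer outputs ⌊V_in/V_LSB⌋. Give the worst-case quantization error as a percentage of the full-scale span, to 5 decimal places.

Truncating → worst-case error = 1 LSB = V_FS/2^19, so 100/524288 = 0.000190735 % of full scale.

0.00019 %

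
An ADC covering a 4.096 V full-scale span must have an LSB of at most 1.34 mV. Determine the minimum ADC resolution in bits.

12 bits

Number of steps required ≥ 4.096 V / 1.34 mV = 3056.72.
Need 2^N ≥ 3056.72; 2^11 = 2048, 2^12 = 4096.
Minimum N = 12.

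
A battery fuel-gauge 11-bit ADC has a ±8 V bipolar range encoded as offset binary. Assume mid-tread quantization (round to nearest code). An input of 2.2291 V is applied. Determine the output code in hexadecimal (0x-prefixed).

With 2048 levels over 16 V, one step is 7.812 mV.
Input sits at 1309.325 steps above V_low.
So the output code is 1309.
In hexadecimal (0x-prefixed): 0x51D.

code 0x51D (decimal 1309)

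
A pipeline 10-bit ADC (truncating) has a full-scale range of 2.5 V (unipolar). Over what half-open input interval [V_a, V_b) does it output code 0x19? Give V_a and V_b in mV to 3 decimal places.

[61.035 mV, 63.477 mV)

LSB = 2.5/2^10 = 2.441 mV.
Code 0x19 = 25 decimal.
V_a = V_low + 25·LSB = 0.0610352 V; V_b = V_low + 26·LSB = 0.0634766 V.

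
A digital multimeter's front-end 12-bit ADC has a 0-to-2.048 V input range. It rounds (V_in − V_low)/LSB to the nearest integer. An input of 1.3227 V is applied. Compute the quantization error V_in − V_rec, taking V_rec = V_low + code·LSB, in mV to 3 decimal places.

0.200 mV

LSB = 2.048/2^12 = 0.500 mV.
(V_in − V_low)/LSB = (1.3227 − 0)/0.0005 = 2645.4000 → code 2645 (round).
Reconstructed: 1.3225 V.
V_in − V_rec = 0.0002 V = 0.200 mV.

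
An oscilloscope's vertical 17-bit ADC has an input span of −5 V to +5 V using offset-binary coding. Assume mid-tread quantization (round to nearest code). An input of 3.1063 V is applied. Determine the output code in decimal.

With 131072 levels over 10 V, one step is 76.29 µV.
(3.1063 − (−5)) / 7.62939e-05 = 106250.895 LSBs.
round(106250.895) = 106251.

code 106251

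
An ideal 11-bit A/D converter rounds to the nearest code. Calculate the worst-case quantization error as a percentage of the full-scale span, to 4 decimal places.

Rounding → worst-case error = ½ LSB = V_FS/2^12, so 100/4096 = 0.0244141 % of full scale.

0.0244 %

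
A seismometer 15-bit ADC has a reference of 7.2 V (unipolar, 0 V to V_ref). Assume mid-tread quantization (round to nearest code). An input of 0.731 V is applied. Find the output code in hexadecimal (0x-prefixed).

code 0xCFF (decimal 3327)

LSB = 7.2 V / 32768 = 219.73 µV.
(V_in − V_low)/LSB = (0.731 − 0) / 0.000219727 = 3326.862.
round(3326.862) = 3327.
In hexadecimal (0x-prefixed): 0xCFF.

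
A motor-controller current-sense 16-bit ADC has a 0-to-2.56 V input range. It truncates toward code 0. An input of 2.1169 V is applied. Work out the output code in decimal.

code 54192

Full-scale span = 2.56 V; LSB = 2.56/2^16 = 39.06 µV.
(V_in − V_low)/LSB = (2.1169 − 0) / 3.90625e-05 = 54192.640.
Floor → code 54192.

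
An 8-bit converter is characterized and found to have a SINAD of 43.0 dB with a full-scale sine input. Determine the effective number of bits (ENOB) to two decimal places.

ENOB = (SINAD − 1.76) / 6.02 = (43.0 − 1.76)/6.02 = 6.850.

6.85 bits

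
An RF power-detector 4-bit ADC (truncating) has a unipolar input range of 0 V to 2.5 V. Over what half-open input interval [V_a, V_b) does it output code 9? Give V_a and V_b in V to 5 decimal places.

LSB = 2.5/2^4 = 156.250 mV.
V_a = V_low + 9·LSB = 1.40625 V; V_b = V_low + 10·LSB = 1.5625 V.

[1.40625 V, 1.56250 V)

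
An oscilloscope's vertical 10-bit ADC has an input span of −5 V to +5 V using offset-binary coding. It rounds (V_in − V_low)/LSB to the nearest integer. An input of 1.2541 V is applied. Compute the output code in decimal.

code 640

With 1024 levels over 10 V, one step is 9.766 mV.
(V_in − V_low)/LSB = (1.2541 − (−5)) / 0.00976562 = 640.420.
Round → code 640.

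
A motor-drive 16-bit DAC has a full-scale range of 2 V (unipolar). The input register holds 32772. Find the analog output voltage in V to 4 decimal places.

LSB = 2 V / 2^16 = 30.52 µV.
V_out = 0 + 32772 × 3.05176e-05 V = 1.00012 V.

1.0001 V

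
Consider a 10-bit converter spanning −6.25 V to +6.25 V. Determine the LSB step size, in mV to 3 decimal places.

12.207 mV

Full-scale span = 12.5 V.
LSB = 12.5 / 2^10 = 12.5 / 1024 = 0.012207 V = 12.207 mV.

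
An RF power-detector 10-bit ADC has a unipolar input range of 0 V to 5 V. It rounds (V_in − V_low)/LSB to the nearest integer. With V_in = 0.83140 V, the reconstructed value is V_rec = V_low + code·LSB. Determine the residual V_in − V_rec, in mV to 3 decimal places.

1.322 mV

LSB = 5/2^10 = 4.883 mV.
(0.83140 − 0)/0.00488281 = 170.2707; round gives code 170.
V_rec = 0 + 170·0.00488281 = 0.83007812 V.
V_in − V_rec = 0.00132187 V = 1.322 mV.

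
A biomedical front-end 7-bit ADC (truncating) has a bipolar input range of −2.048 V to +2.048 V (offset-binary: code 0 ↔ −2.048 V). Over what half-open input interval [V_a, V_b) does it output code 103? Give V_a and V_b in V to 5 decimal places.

LSB = 4.096/2^7 = 32.000 mV.
V_a = V_low + 103·LSB = 1.248 V; V_b = V_low + 104·LSB = 1.28 V.

[1.24800 V, 1.28000 V)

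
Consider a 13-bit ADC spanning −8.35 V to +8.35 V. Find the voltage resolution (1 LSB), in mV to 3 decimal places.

2.039 mV

Full-scale span = 16.7 V.
LSB = 16.7 / 2^13 = 16.7 / 8192 = 0.00203857 V = 2.039 mV.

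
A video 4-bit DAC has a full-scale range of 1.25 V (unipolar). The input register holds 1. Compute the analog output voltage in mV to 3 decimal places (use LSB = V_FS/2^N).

LSB = 1.25 V / 2^4 = 78.125 mV.
V_out = 0 + 1 × 0.078125 V = 0.078125 V.
= 78.125 mV.

78.125 mV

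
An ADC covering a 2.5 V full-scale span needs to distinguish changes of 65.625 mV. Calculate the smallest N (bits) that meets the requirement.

6 bits

Number of steps required ≥ 2.5 V / 65.625 mV = 38.10.
Need 2^N ≥ 38.10; 2^5 = 32, 2^6 = 64.
Minimum N = 6.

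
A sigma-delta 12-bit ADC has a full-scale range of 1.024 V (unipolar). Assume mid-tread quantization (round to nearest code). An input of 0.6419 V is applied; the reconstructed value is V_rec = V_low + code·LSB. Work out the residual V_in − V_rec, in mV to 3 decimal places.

-0.100 mV

LSB = 1.024/2^12 = 250.00 µV.
(V_in − V_low)/LSB = (0.6419 − 0)/0.00025 = 2567.6000 → code 2568 (round).
Reconstructed: 0.642 V.
Error = 0.6419 − 0.642 = -0.0001 V = -0.100 mV.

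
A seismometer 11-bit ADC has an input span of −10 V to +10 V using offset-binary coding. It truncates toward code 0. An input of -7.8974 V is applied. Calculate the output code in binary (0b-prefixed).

LSB = 20 V / 2048 = 9.766 mV.
Input sits at 215.306 steps above V_low.
So the output code is 215.
In binary (0b-prefixed): 0b11010111.

code 0b11010111 (decimal 215)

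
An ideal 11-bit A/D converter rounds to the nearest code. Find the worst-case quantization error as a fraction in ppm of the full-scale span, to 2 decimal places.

Rounding → worst-case error = ½ LSB = V_FS/2^12, so 1e+06/4096 = 244.141 ppm of full scale.

244.14 ppm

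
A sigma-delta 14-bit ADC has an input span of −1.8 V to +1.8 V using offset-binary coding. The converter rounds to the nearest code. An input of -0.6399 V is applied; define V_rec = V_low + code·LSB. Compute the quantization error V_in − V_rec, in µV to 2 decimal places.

Step size: 3.6 V ÷ 2^14 = 219.73 µV.
(V_in − V_low)/LSB = (-0.6399 − (−1.8))/0.000219727 = 5279.7440 → code 5280 (round).
Reconstructed: -0.63984375 V.
Difference: -5.625e-05 V → -56.25 µV.

-56.25 µV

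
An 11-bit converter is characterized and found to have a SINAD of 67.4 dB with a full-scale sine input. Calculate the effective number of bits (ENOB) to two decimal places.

ENOB = (SINAD − 1.76) / 6.02 = (67.4 − 1.76)/6.02 = 10.904.

10.90 bits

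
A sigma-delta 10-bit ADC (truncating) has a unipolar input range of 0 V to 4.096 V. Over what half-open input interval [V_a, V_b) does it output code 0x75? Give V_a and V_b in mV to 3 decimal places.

LSB = 4.096/2^10 = 4.000 mV.
Code 0x75 = 117 decimal.
V_a = V_low + 117·LSB = 0.468 V; V_b = V_low + 118·LSB = 0.472 V.

[468.000 mV, 472.000 mV)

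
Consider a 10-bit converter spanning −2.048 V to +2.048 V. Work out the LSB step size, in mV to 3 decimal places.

Full-scale span = 4.096 V.
LSB = 4.096 / 2^10 = 4.096 / 1024 = 0.004 V = 4.000 mV.

4.000 mV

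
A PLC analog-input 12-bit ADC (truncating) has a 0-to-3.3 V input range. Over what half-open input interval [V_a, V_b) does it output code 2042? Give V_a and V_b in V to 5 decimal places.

[1.64517 V, 1.64597 V)

LSB = 3.3/2^12 = 0.806 mV.
V_a = V_low + 2042·LSB = 1.64517 V; V_b = V_low + 2043·LSB = 1.64597 V.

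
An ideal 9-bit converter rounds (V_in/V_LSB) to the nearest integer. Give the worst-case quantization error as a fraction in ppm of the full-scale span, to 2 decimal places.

976.56 ppm

Rounding → worst-case error = ½ LSB = V_FS/2^10, so 1e+06/1024 = 976.562 ppm of full scale.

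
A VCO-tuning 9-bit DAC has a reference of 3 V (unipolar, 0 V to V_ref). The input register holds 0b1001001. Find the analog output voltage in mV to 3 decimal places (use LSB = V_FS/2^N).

427.734 mV

LSB = 3 V / 2^9 = 5.859 mV.
Code 0b1001001 = 73 decimal.
V_out = 0 + 73 × 0.00585938 V = 0.427734 V.
= 427.734 mV.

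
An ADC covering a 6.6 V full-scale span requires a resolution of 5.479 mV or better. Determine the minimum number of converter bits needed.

Number of steps required ≥ 6.6 V / 5.479 mV = 1204.60.
Need 2^N ≥ 1204.60; 2^10 = 1024, 2^11 = 2048.
Minimum N = 11.

11 bits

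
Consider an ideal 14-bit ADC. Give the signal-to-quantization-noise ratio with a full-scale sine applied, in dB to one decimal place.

SNR ≈ 6.02·N + 1.76 dB = 6.02·14 + 1.76 = 86.04 dB.

86.0 dB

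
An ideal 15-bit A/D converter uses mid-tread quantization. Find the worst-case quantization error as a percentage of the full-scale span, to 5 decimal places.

Rounding → worst-case error = ½ LSB = V_FS/2^16, so 100/65536 = 0.00152588 % of full scale.

0.00153 %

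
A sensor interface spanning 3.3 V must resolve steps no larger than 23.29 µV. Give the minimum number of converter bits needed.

18 bits

Number of steps required ≥ 3.3 V / 23.29 µV = 141691.71.
Need 2^N ≥ 141691.71; 2^17 = 131072, 2^18 = 262144.
Minimum N = 18.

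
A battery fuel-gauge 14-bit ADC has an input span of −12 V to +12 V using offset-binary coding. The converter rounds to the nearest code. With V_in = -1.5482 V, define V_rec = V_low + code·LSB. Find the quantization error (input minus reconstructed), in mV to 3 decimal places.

LSB = 24/2^14 = 1.465 mV.
(-1.5482 − (−12))/0.00146484 = 7135.0955; round gives code 7135.
Code 7135 maps back to (−12) + 7135×0.00146484 V = -1.5483398 V.
Difference: 0.000139844 V → 0.140 mV.

0.140 mV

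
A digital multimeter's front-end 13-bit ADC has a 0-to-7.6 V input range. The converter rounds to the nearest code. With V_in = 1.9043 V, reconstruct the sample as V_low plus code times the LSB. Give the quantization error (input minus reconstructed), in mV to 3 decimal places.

LSB = 7.6/2^13 = 0.928 mV.
Scaled input = 2052.6349 LSBs, so code = 2053.
V_rec = 0 + 2053·0.000927734 = 1.9046387 V.
V_in − V_rec = -0.000338672 V = -0.339 mV.

-0.339 mV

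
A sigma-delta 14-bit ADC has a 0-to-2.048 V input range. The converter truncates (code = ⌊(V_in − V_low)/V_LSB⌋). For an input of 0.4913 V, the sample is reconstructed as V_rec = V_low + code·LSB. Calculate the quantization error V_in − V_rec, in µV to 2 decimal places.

Step size: 2.048 V ÷ 2^14 = 125.00 µV.
(V_in − V_low)/LSB = (0.4913 − 0)/0.000125 = 3930.4000 → code 3930 (floor).
Reconstructed: 0.49125 V.
V_in − V_rec = 5e-05 V = 50.00 µV.

50.00 µV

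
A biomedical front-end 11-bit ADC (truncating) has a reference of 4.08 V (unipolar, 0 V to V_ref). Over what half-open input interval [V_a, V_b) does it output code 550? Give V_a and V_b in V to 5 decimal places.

[1.09570 V, 1.09770 V)

LSB = 4.08/2^11 = 1.992 mV.
V_a = V_low + 550·LSB = 1.0957 V; V_b = V_low + 551·LSB = 1.0977 V.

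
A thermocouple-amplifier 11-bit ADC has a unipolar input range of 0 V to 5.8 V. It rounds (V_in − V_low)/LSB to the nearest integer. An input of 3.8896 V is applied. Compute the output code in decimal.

code 1373

With 2048 levels over 5.8 V, one step is 2.832 mV.
Input sits at 1373.431 steps above V_low.
round(1373.431) = 1373.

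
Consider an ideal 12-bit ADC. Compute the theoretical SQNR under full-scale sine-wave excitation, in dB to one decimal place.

SNR ≈ 6.02·N + 1.76 dB = 6.02·12 + 1.76 = 74.00 dB.

74.0 dB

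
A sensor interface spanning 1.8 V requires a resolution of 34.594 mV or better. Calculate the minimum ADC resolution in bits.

6 bits

Number of steps required ≥ 1.8 V / 34.594 mV = 52.03.
Need 2^N ≥ 52.03; 2^5 = 32, 2^6 = 64.
Minimum N = 6.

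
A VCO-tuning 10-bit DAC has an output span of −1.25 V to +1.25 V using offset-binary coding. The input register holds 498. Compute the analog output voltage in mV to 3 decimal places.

LSB = 2.5 V / 2^10 = 2.441 mV.
V_out = (−1.25) + 498 × 0.00244141 V = -0.0341797 V.
= -34.180 mV.

-34.180 mV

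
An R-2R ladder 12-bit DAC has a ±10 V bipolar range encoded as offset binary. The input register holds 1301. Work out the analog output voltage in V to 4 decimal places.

-3.6475 V

LSB = 20 V / 2^12 = 4.883 mV.
V_out = (−10) + 1301 × 0.00488281 V = -3.64746 V.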